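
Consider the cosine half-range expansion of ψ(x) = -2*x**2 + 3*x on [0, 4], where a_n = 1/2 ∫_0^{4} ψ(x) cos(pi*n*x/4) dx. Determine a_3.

80/(9*pi**2)

a_3 = 1/2 ∫_0^{4} (-2*x**2 + 3*x) cos(3*pi*x/4) dx.
Integrating by parts twice (tabular method), an antiderivative of (-2*x**2 + 3*x) cos(3*pi*x/4) is -8*x**2*sin(3*pi*x/4)/(3*pi) + 4*x*sin(3*pi*x/4)/pi - 64*x*cos(3*pi*x/4)/(9*pi**2) + 256*sin(3*pi*x/4)/(27*pi**3) + 16*cos(3*pi*x/4)/(3*pi**2); evaluating from 0 to 4: ∫_{0}^{4} (-2*x**2 + 3*x) cos(3*pi*x/4) dx = (208/(9*pi**2)) - (16/(3*pi**2)) = 160/(9*pi**2).
Hence a_3 = (1/2)·(160/(9*pi**2)) = 80/(9*pi**2).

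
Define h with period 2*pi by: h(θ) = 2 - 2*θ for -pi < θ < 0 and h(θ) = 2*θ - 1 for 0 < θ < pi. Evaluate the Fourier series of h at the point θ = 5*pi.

1/2 + 2*pi

θ = 5*pi differs from θ = pi by 2 full period(s), and the series is 2*pi-periodic.
At θ = pi the one-sided limits are h(pi^-) = -1 + 2*pi and h(pi^+) = 2 + 2*pi.
By Dirichlet's theorem the series converges to their average, [(-1 + 2*pi) + (2 + 2*pi)]/2 = 1/2 + 2*pi.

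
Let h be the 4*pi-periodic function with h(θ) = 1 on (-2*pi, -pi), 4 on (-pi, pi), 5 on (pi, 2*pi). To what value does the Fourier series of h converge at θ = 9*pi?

θ = 9*pi differs from θ = pi by 2 full period(s), and the series is 4*pi-periodic.
At θ = pi the one-sided limits are h(pi^-) = 4 and h(pi^+) = 5.
By Dirichlet's theorem the series converges to their average, [(4) + (5)]/2 = 9/2.

9/2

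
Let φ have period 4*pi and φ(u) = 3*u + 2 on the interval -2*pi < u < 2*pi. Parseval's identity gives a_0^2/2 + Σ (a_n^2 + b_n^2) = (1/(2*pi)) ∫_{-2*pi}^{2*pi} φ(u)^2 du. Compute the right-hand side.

(1/(2*pi)) ∫_{-2*pi}^{2*pi} φ(u)^2 du = (1/(2*pi)) · (16*pi + 48*pi**3) = 8 + 24*pi**2.

8 + 24*pi**2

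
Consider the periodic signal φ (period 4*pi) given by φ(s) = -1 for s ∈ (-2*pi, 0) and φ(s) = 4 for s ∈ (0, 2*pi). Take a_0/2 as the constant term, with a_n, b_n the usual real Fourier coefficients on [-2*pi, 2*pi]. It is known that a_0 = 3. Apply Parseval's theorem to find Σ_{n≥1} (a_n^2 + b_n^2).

25/2

Parseval: a_0^2/2 + Σ_{n≥1} (a_n^2+b_n^2) = (1/(2*pi)) ∫_{-2*pi}^{2*pi} φ(s)^2 ds = 17.
Subtract a_0^2/2 = 9/2: Σ (a_n^2+b_n^2) = 25/2.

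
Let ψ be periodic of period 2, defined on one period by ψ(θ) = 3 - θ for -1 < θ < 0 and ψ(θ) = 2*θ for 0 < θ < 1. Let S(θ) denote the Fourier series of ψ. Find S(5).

θ = 5 differs from θ = 1 by 2 full period(s), and the series is 2-periodic.
At θ = 1 the one-sided limits are ψ(1^-) = 2 and ψ(1^+) = 4.
By Dirichlet's theorem the series converges to their average, [(2) + (4)]/2 = 3.

3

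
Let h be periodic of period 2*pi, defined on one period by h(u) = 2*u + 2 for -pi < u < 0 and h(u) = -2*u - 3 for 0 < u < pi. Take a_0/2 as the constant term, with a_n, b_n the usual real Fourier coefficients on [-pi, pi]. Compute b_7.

b_7 = 1/pi ∫_{-pi}^{pi} h(u) sin(7*u) du.
Split the integral at the breakpoints.
Integrating by parts (boundary term plus one more integral), an antiderivative of (2*u + 2) sin(7*u) is -2*u*cos(7*u)/7 + 2*sin(7*u)/49 - 2*cos(7*u)/7; evaluating from -pi to 0: ∫_{-pi}^{0} (2*u + 2) sin(7*u) du = (-2/7) - (2/7 - 2*pi/7) = -4/7 + 2*pi/7.
Integrating by parts (boundary term plus one more integral), an antiderivative of (-2*u - 3) sin(7*u) is 2*u*cos(7*u)/7 - 2*sin(7*u)/49 + 3*cos(7*u)/7; evaluating from 0 to pi: ∫_{0}^{pi} (-2*u - 3) sin(7*u) du = (-2*pi/7 - 3/7) - (3/7) = -2*pi/7 - 6/7.
Summing the pieces and multiplying by (1/pi) gives b_7 = -10/(7*pi).

-10/(7*pi)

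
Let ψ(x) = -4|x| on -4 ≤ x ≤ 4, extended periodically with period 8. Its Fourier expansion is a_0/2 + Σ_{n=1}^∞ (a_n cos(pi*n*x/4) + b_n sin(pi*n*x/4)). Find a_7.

a_7 = 1/4 ∫_{-4}^{4} ψ(x) cos(7*pi*x/4) dx.
ψ is even and cos(7*pi*x/4) is even, so the integrand is even and a_7 = 1/2 ∫_0^{4} ψ(x) cos(7*pi*x/4) dx.
Integrating by parts (boundary term plus one more integral), an antiderivative of (-4*x) cos(7*pi*x/4) is -16*x*sin(7*pi*x/4)/(7*pi) - 64*cos(7*pi*x/4)/(49*pi**2); evaluating from 0 to 4: ∫_{0}^{4} (-4*x) cos(7*pi*x/4) dx = (64/(49*pi**2)) - (-64/(49*pi**2)) = 128/(49*pi**2).
Hence a_7 = (1/2)·(128/(49*pi**2)) = 64/(49*pi**2).

64/(49*pi**2)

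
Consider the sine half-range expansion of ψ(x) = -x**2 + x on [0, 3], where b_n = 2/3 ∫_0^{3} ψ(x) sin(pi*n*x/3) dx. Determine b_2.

b_2 = 2/3 ∫_0^{3} (-x**2 + x) sin(2*pi*x/3) dx.
Integrating by parts twice (tabular method), an antiderivative of (-x**2 + x) sin(2*pi*x/3) is 3*x**2*cos(2*pi*x/3)/(2*pi) - 9*x*sin(2*pi*x/3)/(2*pi**2) - 3*x*cos(2*pi*x/3)/(2*pi) + 9*sin(2*pi*x/3)/(4*pi**2) - 27*cos(2*pi*x/3)/(4*pi**3); evaluating from 0 to 3: ∫_{0}^{3} (-x**2 + x) sin(2*pi*x/3) dx = (-27/(4*pi**3) + 9/pi) - (-27/(4*pi**3)) = 9/pi.
Hence b_2 = (2/3)·(9/pi) = 6/pi.

6/pi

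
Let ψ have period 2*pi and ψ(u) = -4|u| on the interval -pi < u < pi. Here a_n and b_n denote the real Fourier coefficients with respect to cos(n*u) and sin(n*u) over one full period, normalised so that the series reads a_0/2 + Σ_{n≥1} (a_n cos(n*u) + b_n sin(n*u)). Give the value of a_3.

16/(9*pi)

a_3 = 1/pi ∫_{-pi}^{pi} ψ(u) cos(3*u) du.
ψ is even and cos(3*u) is even, so the integrand is even and a_3 = 2/pi ∫_0^{pi} ψ(u) cos(3*u) du.
Integrating by parts (boundary term plus one more integral), an antiderivative of (-4*u) cos(3*u) is -4*u*sin(3*u)/3 - 4*cos(3*u)/9; evaluating from 0 to pi: ∫_{0}^{pi} (-4*u) cos(3*u) du = (4/9) - (-4/9) = 8/9.
Hence a_3 = (2/pi)·(8/9) = 16/(9*pi).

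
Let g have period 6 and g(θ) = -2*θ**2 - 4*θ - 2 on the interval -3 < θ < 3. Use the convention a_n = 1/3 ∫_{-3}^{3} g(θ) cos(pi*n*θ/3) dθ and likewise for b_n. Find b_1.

-24/pi

b_1 = 1/3 ∫_{-3}^{3} g(θ) sin(pi*θ/3) dθ.
Integrating by parts twice (tabular method), an antiderivative of (-2*θ**2 - 4*θ - 2) sin(pi*θ/3) is 6*θ**2*cos(pi*θ/3)/pi - 36*θ*sin(pi*θ/3)/pi**2 + 12*θ*cos(pi*θ/3)/pi - 36*sin(pi*θ/3)/pi**2 - 108*cos(pi*θ/3)/pi**3 + 6*cos(pi*θ/3)/pi; evaluating from -3 to 3: ∫_{-3}^{3} (-2*θ**2 - 4*θ - 2) sin(pi*θ/3) dθ = (-96/pi + 108/pi**3) - (-24/pi + 108/pi**3) = -72/pi.
Hence b_1 = (1/3)·(-72/pi) = -24/pi.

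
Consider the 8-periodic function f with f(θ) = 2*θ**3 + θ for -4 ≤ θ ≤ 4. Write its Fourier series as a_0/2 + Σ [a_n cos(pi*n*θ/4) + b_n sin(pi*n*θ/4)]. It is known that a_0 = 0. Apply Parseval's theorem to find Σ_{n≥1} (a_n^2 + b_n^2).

Parseval: a_0^2/2 + Σ_{n≥1} (a_n^2+b_n^2) = 1/4 ∫_{-4}^{4} f(θ)^2 dθ = 535648/105.
Subtract a_0^2/2 = 0: Σ (a_n^2+b_n^2) = 535648/105.

535648/105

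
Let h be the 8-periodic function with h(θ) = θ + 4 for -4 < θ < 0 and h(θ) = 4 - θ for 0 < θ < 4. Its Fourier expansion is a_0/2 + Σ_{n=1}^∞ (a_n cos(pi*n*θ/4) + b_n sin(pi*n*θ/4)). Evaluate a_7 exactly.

16/(49*pi**2)

a_7 = 1/4 ∫_{-4}^{4} h(θ) cos(7*pi*θ/4) dθ.
h is even and cos(7*pi*θ/4) is even, so the integrand is even and a_7 = 1/2 ∫_0^{4} h(θ) cos(7*pi*θ/4) dθ.
Integrating by parts (boundary term plus one more integral), an antiderivative of (4 - θ) cos(7*pi*θ/4) is -4*θ*sin(7*pi*θ/4)/(7*pi) + 16*sin(7*pi*θ/4)/(7*pi) - 16*cos(7*pi*θ/4)/(49*pi**2); evaluating from 0 to 4: ∫_{0}^{4} (4 - θ) cos(7*pi*θ/4) dθ = (16/(49*pi**2)) - (-16/(49*pi**2)) = 32/(49*pi**2).
Hence a_7 = (1/2)·(32/(49*pi**2)) = 16/(49*pi**2).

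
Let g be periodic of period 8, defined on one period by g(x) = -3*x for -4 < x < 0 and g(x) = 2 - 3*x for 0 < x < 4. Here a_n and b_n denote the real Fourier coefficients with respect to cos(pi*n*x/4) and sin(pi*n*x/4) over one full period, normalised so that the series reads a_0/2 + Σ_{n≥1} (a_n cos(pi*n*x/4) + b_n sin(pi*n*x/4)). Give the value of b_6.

4/pi

b_6 = 1/4 ∫_{-4}^{4} g(x) sin(3*pi*x/2) dx.
Split the integral at the breakpoints.
Integrating by parts (boundary term plus one more integral), an antiderivative of (-3*x) sin(3*pi*x/2) is 2*x*cos(3*pi*x/2)/pi - 4*sin(3*pi*x/2)/(3*pi**2); evaluating from -4 to 0: ∫_{-4}^{0} (-3*x) sin(3*pi*x/2) dx = (0) - (-8/pi) = 8/pi.
Integrating by parts (boundary term plus one more integral), an antiderivative of (2 - 3*x) sin(3*pi*x/2) is 2*x*cos(3*pi*x/2)/pi - 4*sin(3*pi*x/2)/(3*pi**2) - 4*cos(3*pi*x/2)/(3*pi); evaluating from 0 to 4: ∫_{0}^{4} (2 - 3*x) sin(3*pi*x/2) dx = (20/(3*pi)) - (-4/(3*pi)) = 8/pi.
Summing the pieces and multiplying by (1/4) gives b_6 = 4/pi.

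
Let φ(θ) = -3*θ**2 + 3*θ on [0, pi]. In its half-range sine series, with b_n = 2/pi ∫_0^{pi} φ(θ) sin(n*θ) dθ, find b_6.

b_6 = 2/pi ∫_0^{pi} (-3*θ**2 + 3*θ) sin(6*θ) dθ.
Integrating by parts twice (tabular method), an antiderivative of (-3*θ**2 + 3*θ) sin(6*θ) is θ**2*cos(6*θ)/2 - θ*sin(6*θ)/6 - θ*cos(6*θ)/2 + sin(6*θ)/12 - cos(6*θ)/36; evaluating from 0 to pi: ∫_{0}^{pi} (-3*θ**2 + 3*θ) sin(6*θ) dθ = (-pi/2 - 1/36 + pi**2/2) - (-1/36) = pi*(-1 + pi)/2.
Hence b_6 = (2/pi)·(pi*(-1 + pi)/2) = -1 + pi.

-1 + pi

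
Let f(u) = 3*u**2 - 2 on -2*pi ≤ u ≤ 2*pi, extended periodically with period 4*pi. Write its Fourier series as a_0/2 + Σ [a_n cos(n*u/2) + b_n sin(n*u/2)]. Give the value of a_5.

a_5 = (1/(2*pi)) ∫_{-2*pi}^{2*pi} f(u) cos(5*u/2) du.
f is even and cos(5*u/2) is even, so the integrand is even and a_5 = 1/pi ∫_0^{2*pi} f(u) cos(5*u/2) du.
Integrating by parts twice (tabular method), an antiderivative of (3*u**2 - 2) cos(5*u/2) is 6*u**2*sin(5*u/2)/5 + 24*u*cos(5*u/2)/25 - 148*sin(5*u/2)/125; evaluating from 0 to 2*pi: ∫_{0}^{2*pi} (3*u**2 - 2) cos(5*u/2) du = (-48*pi/25) - (0) = -48*pi/25.
Hence a_5 = (1/pi)·(-48*pi/25) = -48/25.

-48/25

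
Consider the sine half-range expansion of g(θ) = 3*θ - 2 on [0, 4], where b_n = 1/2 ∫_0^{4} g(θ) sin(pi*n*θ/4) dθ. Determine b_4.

-6/pi

b_4 = 1/2 ∫_0^{4} (3*θ - 2) sin(pi*θ) dθ.
Integrating by parts (boundary term plus one more integral), an antiderivative of (3*θ - 2) sin(pi*θ) is -3*θ*cos(pi*θ)/pi + 3*sin(pi*θ)/pi**2 + 2*cos(pi*θ)/pi; evaluating from 0 to 4: ∫_{0}^{4} (3*θ - 2) sin(pi*θ) dθ = (-10/pi) - (2/pi) = -12/pi.
Hence b_4 = (1/2)·(-12/pi) = -6/pi.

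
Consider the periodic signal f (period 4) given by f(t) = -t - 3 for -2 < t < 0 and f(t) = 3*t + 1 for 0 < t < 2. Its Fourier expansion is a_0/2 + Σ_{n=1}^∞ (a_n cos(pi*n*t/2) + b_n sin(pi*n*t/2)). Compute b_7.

12/(7*pi)

b_7 = 1/2 ∫_{-2}^{2} f(t) sin(7*pi*t/2) dt.
Split the integral at the breakpoints.
Integrating by parts (boundary term plus one more integral), an antiderivative of (-t - 3) sin(7*pi*t/2) is 2*t*cos(7*pi*t/2)/(7*pi) - 4*sin(7*pi*t/2)/(49*pi**2) + 6*cos(7*pi*t/2)/(7*pi); evaluating from -2 to 0: ∫_{-2}^{0} (-t - 3) sin(7*pi*t/2) dt = (6/(7*pi)) - (-2/(7*pi)) = 8/(7*pi).
Integrating by parts (boundary term plus one more integral), an antiderivative of (3*t + 1) sin(7*pi*t/2) is -6*t*cos(7*pi*t/2)/(7*pi) + 12*sin(7*pi*t/2)/(49*pi**2) - 2*cos(7*pi*t/2)/(7*pi); evaluating from 0 to 2: ∫_{0}^{2} (3*t + 1) sin(7*pi*t/2) dt = (2/pi) - (-2/(7*pi)) = 16/(7*pi).
Summing the pieces and multiplying by (1/2) gives b_7 = 12/(7*pi).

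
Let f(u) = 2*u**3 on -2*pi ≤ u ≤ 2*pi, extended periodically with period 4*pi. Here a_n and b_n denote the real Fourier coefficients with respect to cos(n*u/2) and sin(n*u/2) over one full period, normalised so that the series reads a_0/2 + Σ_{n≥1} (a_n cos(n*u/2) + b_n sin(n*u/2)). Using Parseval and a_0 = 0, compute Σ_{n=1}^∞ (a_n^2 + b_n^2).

512*pi**6/7

Parseval: a_0^2/2 + Σ_{n≥1} (a_n^2+b_n^2) = (1/(2*pi)) ∫_{-2*pi}^{2*pi} f(u)^2 du = 512*pi**6/7.
Subtract a_0^2/2 = 0: Σ (a_n^2+b_n^2) = 512*pi**6/7.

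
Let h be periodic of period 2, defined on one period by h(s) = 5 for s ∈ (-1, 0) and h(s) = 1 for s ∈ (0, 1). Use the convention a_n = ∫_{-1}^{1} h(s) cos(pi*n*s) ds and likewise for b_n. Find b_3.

-8/(3*pi)

b_3 = ∫_{-1}^{1} h(s) sin(3*pi*s) ds.
Split the integral at the breakpoints.
Directly, an antiderivative of (5) sin(3*pi*s) is -5*cos(3*pi*s)/(3*pi); evaluating from -1 to 0: ∫_{-1}^{0} (5) sin(3*pi*s) ds = (-5/(3*pi)) - (5/(3*pi)) = -10/(3*pi).
Directly, an antiderivative of (1) sin(3*pi*s) is -cos(3*pi*s)/(3*pi); evaluating from 0 to 1: ∫_{0}^{1} (1) sin(3*pi*s) ds = (1/(3*pi)) - (-1/(3*pi)) = 2/(3*pi).
Summing the pieces gives b_3 = -8/(3*pi).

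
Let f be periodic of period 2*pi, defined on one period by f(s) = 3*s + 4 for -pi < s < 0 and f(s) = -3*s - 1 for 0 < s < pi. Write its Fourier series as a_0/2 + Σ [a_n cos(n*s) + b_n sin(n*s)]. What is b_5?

b_5 = 1/pi ∫_{-pi}^{pi} f(s) sin(5*s) ds.
Split the integral at the breakpoints.
Integrating by parts (boundary term plus one more integral), an antiderivative of (3*s + 4) sin(5*s) is -3*s*cos(5*s)/5 + 3*sin(5*s)/25 - 4*cos(5*s)/5; evaluating from -pi to 0: ∫_{-pi}^{0} (3*s + 4) sin(5*s) ds = (-4/5) - (4/5 - 3*pi/5) = -8/5 + 3*pi/5.
Integrating by parts (boundary term plus one more integral), an antiderivative of (-3*s - 1) sin(5*s) is 3*s*cos(5*s)/5 - 3*sin(5*s)/25 + cos(5*s)/5; evaluating from 0 to pi: ∫_{0}^{pi} (-3*s - 1) sin(5*s) ds = (-3*pi/5 - 1/5) - (1/5) = -3*pi/5 - 2/5.
Summing the pieces and multiplying by (1/pi) gives b_5 = -2/pi.

-2/pi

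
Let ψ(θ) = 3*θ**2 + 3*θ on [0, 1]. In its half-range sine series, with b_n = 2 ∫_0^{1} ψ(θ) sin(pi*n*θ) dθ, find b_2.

b_2 = 2 ∫_0^{1} (3*θ**2 + 3*θ) sin(2*pi*θ) dθ.
Integrating by parts twice (tabular method), an antiderivative of (3*θ**2 + 3*θ) sin(2*pi*θ) is -3*θ**2*cos(2*pi*θ)/(2*pi) + 3*θ*sin(2*pi*θ)/(2*pi**2) - 3*θ*cos(2*pi*θ)/(2*pi) + 3*sin(2*pi*θ)/(4*pi**2) + 3*cos(2*pi*θ)/(4*pi**3); evaluating from 0 to 1: ∫_{0}^{1} (3*θ**2 + 3*θ) sin(2*pi*θ) dθ = (-3/pi + 3/(4*pi**3)) - (3/(4*pi**3)) = -3/pi.
Hence b_2 = 2·(-3/pi) = -6/pi.

-6/pi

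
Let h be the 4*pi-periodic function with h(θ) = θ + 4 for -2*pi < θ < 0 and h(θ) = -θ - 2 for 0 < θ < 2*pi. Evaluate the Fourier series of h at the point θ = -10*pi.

1 - 2*pi

θ = -10*pi differs from θ = -2*pi by -2 full period(s), and the series is 4*pi-periodic.
At θ = -2*pi the one-sided limits are h(-2*pi^-) = -2*pi - 2 and h(-2*pi^+) = 4 - 2*pi.
By Dirichlet's theorem the series converges to their average, [(-2*pi - 2) + (4 - 2*pi)]/2 = 1 - 2*pi.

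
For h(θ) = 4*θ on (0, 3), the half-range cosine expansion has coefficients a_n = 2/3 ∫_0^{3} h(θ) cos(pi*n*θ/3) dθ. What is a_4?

0

a_4 = 2/3 ∫_0^{3} (4*θ) cos(4*pi*θ/3) dθ.
Integrating by parts (boundary term plus one more integral), an antiderivative of (4*θ) cos(4*pi*θ/3) is 3*θ*sin(4*pi*θ/3)/pi + 9*cos(4*pi*θ/3)/(4*pi**2); evaluating from 0 to 3: ∫_{0}^{3} (4*θ) cos(4*pi*θ/3) dθ = (9/(4*pi**2)) - (9/(4*pi**2)) = 0.
Hence a_4 = (2/3)·(0) = 0.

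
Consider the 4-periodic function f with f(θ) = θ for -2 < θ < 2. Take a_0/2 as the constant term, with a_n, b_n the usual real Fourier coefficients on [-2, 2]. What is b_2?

b_2 = 1/2 ∫_{-2}^{2} f(θ) sin(pi*θ) dθ.
f is odd and sin(pi*θ) is odd, so the integrand is even and b_2 = ∫_0^{2} f(θ) sin(pi*θ) dθ.
Integrating by parts (boundary term plus one more integral), an antiderivative of (θ) sin(pi*θ) is -θ*cos(pi*θ)/pi + sin(pi*θ)/pi**2; evaluating from 0 to 2: ∫_{0}^{2} (θ) sin(pi*θ) dθ = (-2/pi) - (0) = -2/pi.
Hence b_2 = -2/pi.

-2/pi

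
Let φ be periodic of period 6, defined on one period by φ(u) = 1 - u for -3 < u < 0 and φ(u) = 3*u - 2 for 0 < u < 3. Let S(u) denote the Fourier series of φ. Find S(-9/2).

5/2

u = -9/2 differs from u = 3/2 by -1 full period(s), and the series is 6-periodic.
φ is continuous at u = 3/2 with value 5/2, so the series converges to 5/2 there.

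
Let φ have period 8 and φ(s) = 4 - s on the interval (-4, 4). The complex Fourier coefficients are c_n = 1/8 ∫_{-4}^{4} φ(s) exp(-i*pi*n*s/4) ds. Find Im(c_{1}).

4/pi

Since φ is real-valued, Im(c_{1}) = -1/8 ∫_{-4}^{4} φ(s) sin(pi*s/4) ds = -b_{1}/2.
Integrating by parts (boundary term plus one more integral), an antiderivative of (4 - s) sin(pi*s/4) is 4*s*cos(pi*s/4)/pi - 16*sin(pi*s/4)/pi**2 - 16*cos(pi*s/4)/pi; evaluating from -4 to 4: ∫_{-4}^{4} (4 - s) sin(pi*s/4) ds = (0) - (32/pi) = -32/pi.
Hence Im(c_{1}) = (-1/8)·(-32/pi) = 4/pi.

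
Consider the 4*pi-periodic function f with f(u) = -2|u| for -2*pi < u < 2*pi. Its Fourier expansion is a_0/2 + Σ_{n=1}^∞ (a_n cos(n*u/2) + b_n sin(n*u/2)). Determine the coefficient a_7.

16/(49*pi)

a_7 = (1/(2*pi)) ∫_{-2*pi}^{2*pi} f(u) cos(7*u/2) du.
f is even and cos(7*u/2) is even, so the integrand is even and a_7 = 1/pi ∫_0^{2*pi} f(u) cos(7*u/2) du.
Integrating by parts (boundary term plus one more integral), an antiderivative of (-2*u) cos(7*u/2) is -4*u*sin(7*u/2)/7 - 8*cos(7*u/2)/49; evaluating from 0 to 2*pi: ∫_{0}^{2*pi} (-2*u) cos(7*u/2) du = (8/49) - (-8/49) = 16/49.
Hence a_7 = (1/pi)·(16/49) = 16/(49*pi).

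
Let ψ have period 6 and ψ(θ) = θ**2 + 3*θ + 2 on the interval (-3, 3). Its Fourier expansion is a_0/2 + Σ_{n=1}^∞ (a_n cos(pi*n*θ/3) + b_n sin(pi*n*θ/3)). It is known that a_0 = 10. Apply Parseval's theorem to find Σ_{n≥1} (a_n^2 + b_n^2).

Parseval: a_0^2/2 + Σ_{n≥1} (a_n^2+b_n^2) = 1/3 ∫_{-3}^{3} ψ(θ)^2 dθ = 592/5.
Subtract a_0^2/2 = 50: Σ (a_n^2+b_n^2) = 342/5.

342/5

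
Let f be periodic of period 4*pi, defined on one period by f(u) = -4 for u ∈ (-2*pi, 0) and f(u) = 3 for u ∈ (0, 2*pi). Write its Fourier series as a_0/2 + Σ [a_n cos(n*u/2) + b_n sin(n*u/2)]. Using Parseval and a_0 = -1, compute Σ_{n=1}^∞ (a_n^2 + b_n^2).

Parseval: a_0^2/2 + Σ_{n≥1} (a_n^2+b_n^2) = (1/(2*pi)) ∫_{-2*pi}^{2*pi} f(u)^2 du = 25.
Subtract a_0^2/2 = 1/2: Σ (a_n^2+b_n^2) = 49/2.

49/2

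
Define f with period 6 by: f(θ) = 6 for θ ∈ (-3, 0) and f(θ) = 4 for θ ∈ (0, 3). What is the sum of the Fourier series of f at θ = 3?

θ = 3 differs from θ = -3 by 1 full period(s), and the series is 6-periodic.
At θ = -3 the one-sided limits are f(-3^-) = 4 and f(-3^+) = 6.
By Dirichlet's theorem the series converges to their average, [(4) + (6)]/2 = 5.

5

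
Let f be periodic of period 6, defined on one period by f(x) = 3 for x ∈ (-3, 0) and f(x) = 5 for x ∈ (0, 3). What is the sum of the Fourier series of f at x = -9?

4

x = -9 differs from x = 3 by -2 full period(s), and the series is 6-periodic.
At x = 3 the one-sided limits are f(3^-) = 5 and f(3^+) = 3.
By Dirichlet's theorem the series converges to their average, [(5) + (3)]/2 = 4.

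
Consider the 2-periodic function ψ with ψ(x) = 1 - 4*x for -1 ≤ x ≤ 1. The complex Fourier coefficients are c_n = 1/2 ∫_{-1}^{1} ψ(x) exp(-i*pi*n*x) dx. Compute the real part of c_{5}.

Since ψ is real-valued, Re(c_{5}) = 1/2 ∫_{-1}^{1} ψ(x) cos(5*pi*x) dx = a_{5}/2.
Integrating by parts (boundary term plus one more integral), an antiderivative of (1 - 4*x) cos(5*pi*x) is -4*x*sin(5*pi*x)/(5*pi) + sin(5*pi*x)/(5*pi) - 4*cos(5*pi*x)/(25*pi**2); evaluating from -1 to 1: ∫_{-1}^{1} (1 - 4*x) cos(5*pi*x) dx = (4/(25*pi**2)) - (4/(25*pi**2)) = 0.
Hence Re(c_{5}) = (1/2)·(0) = 0.

0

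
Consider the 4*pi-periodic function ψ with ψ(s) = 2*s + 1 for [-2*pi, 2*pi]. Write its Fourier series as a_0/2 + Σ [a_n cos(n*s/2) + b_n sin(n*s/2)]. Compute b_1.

8

b_1 = (1/(2*pi)) ∫_{-2*pi}^{2*pi} ψ(s) sin(s/2) ds.
Integrating by parts (boundary term plus one more integral), an antiderivative of (2*s + 1) sin(s/2) is -4*s*cos(s/2) + 8*sin(s/2) - 2*cos(s/2); evaluating from -2*pi to 2*pi: ∫_{-2*pi}^{2*pi} (2*s + 1) sin(s/2) ds = (2 + 8*pi) - (2 - 8*pi) = 16*pi.
Hence b_1 = (1/(2*pi))·(16*pi) = 8.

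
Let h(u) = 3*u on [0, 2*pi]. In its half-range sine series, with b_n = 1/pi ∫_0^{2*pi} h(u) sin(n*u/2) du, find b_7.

b_7 = 1/pi ∫_0^{2*pi} (3*u) sin(7*u/2) du.
Integrating by parts (boundary term plus one more integral), an antiderivative of (3*u) sin(7*u/2) is -6*u*cos(7*u/2)/7 + 12*sin(7*u/2)/49; evaluating from 0 to 2*pi: ∫_{0}^{2*pi} (3*u) sin(7*u/2) du = (12*pi/7) - (0) = 12*pi/7.
Hence b_7 = (1/pi)·(12*pi/7) = 12/7.

12/7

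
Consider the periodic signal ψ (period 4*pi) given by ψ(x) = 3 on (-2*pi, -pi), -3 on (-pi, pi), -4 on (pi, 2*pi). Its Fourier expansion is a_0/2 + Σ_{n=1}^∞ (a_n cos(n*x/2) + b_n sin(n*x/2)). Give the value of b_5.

b_5 = (1/(2*pi)) ∫_{-2*pi}^{2*pi} ψ(x) sin(5*x/2) dx.
Split the integral at the breakpoints.
Directly, an antiderivative of (3) sin(5*x/2) is -6*cos(5*x/2)/5; evaluating from -2*pi to -pi: ∫_{-2*pi}^{-pi} (3) sin(5*x/2) dx = (0) - (6/5) = -6/5.
Directly, an antiderivative of (-3) sin(5*x/2) is 6*cos(5*x/2)/5; evaluating from -pi to pi: ∫_{-pi}^{pi} (-3) sin(5*x/2) dx = (0) - (0) = 0.
Directly, an antiderivative of (-4) sin(5*x/2) is 8*cos(5*x/2)/5; evaluating from pi to 2*pi: ∫_{pi}^{2*pi} (-4) sin(5*x/2) dx = (-8/5) - (0) = -8/5.
Summing the pieces and multiplying by (1/(2*pi)) gives b_5 = -7/(5*pi).

-7/(5*pi)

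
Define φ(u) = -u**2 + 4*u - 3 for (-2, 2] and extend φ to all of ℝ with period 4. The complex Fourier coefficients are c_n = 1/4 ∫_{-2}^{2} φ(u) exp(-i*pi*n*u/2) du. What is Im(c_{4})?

Since φ is real-valued, Im(c_{4}) = -1/4 ∫_{-2}^{2} φ(u) sin(2*pi*u) du = -b_{4}/2.
Integrating by parts twice (tabular method), an antiderivative of (-u**2 + 4*u - 3) sin(2*pi*u) is u**2*cos(2*pi*u)/(2*pi) - u*sin(2*pi*u)/(2*pi**2) - 2*u*cos(2*pi*u)/pi + sin(2*pi*u)/pi**2 - cos(2*pi*u)/(4*pi**3) + 3*cos(2*pi*u)/(2*pi); evaluating from -2 to 2: ∫_{-2}^{2} (-u**2 + 4*u - 3) sin(2*pi*u) du = ((-2*pi**2 - 1)/(4*pi**3)) - ((-1 + 30*pi**2)/(4*pi**3)) = -8/pi.
Hence Im(c_{4}) = (-1/4)·(-8/pi) = 2/pi.

2/pi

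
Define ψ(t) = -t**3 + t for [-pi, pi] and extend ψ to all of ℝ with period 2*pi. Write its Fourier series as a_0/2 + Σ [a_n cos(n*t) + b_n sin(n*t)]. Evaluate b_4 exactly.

b_4 = 1/pi ∫_{-pi}^{pi} ψ(t) sin(4*t) dt.
ψ is odd and sin(4*t) is odd, so the integrand is even and b_4 = 2/pi ∫_0^{pi} ψ(t) sin(4*t) dt.
Integrating by parts three times (tabular method), an antiderivative of (-t**3 + t) sin(4*t) is t**3*cos(4*t)/4 - 3*t**2*sin(4*t)/16 - 11*t*cos(4*t)/32 + 11*sin(4*t)/128; evaluating from 0 to pi: ∫_{0}^{pi} (-t**3 + t) sin(4*t) dt = (pi*(-11 + 8*pi**2)/32) - (0) = pi*(-11 + 8*pi**2)/32.
Hence b_4 = (2/pi)·(pi*(-11 + 8*pi**2)/32) = -11/16 + pi**2/2.

-11/16 + pi**2/2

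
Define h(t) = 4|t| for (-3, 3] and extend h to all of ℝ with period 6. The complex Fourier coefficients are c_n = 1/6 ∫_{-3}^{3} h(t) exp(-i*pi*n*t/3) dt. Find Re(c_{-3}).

-8/(3*pi**2)

Since h is real-valued, Re(c_{-3}) = 1/6 ∫_{-3}^{3} h(t) cos(-pi*t) dt = a_{3}/2.
h is even and cos(-pi*t) is even, so the integrand is even: ∫_{-3}^{3} h(t) cos(-pi*t) dt = 2∫_0^{3} h(t) cos(-pi*t) dt.
Integrating by parts (boundary term plus one more integral), an antiderivative of (4*t) cos(-pi*t) is 4*t*sin(pi*t)/pi + 4*cos(pi*t)/pi**2; evaluating from 0 to 3: ∫_{0}^{3} (4*t) cos(-pi*t) dt = (-4/pi**2) - (4/pi**2) = -8/pi**2.
So ∫_{-3}^{3} h(t) cos(-pi*t) dt = -16/pi**2.
Hence Re(c_{-3}) = (1/6)·(-16/pi**2) = -8/(3*pi**2).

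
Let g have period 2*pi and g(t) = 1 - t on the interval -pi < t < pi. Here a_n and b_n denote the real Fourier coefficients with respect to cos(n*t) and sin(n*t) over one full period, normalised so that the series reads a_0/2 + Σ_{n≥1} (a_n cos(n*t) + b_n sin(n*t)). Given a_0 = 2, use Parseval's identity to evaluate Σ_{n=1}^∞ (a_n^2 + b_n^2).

2*pi**2/3

Parseval: a_0^2/2 + Σ_{n≥1} (a_n^2+b_n^2) = 1/pi ∫_{-pi}^{pi} g(t)^2 dt = 2 + 2*pi**2/3.
Subtract a_0^2/2 = 2: Σ (a_n^2+b_n^2) = 2*pi**2/3.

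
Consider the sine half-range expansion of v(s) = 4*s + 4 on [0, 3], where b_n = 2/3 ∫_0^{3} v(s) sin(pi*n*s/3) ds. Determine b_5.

b_5 = 2/3 ∫_0^{3} (4*s + 4) sin(5*pi*s/3) ds.
Integrating by parts (boundary term plus one more integral), an antiderivative of (4*s + 4) sin(5*pi*s/3) is -12*s*cos(5*pi*s/3)/(5*pi) + 36*sin(5*pi*s/3)/(25*pi**2) - 12*cos(5*pi*s/3)/(5*pi); evaluating from 0 to 3: ∫_{0}^{3} (4*s + 4) sin(5*pi*s/3) ds = (48/(5*pi)) - (-12/(5*pi)) = 12/pi.
Hence b_5 = (2/3)·(12/pi) = 8/pi.

8/pi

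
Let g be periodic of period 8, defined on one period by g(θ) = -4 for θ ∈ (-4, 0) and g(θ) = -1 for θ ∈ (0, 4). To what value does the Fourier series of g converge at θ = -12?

-5/2

θ = -12 differs from θ = -4 by -1 full period(s), and the series is 8-periodic.
At θ = -4 the one-sided limits are g(-4^-) = -1 and g(-4^+) = -4.
By Dirichlet's theorem the series converges to their average, [(-1) + (-4)]/2 = -5/2.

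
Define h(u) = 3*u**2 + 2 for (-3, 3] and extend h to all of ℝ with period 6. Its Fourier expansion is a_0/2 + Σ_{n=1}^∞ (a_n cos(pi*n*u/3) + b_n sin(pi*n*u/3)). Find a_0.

22

a_0 = 1/3 ∫_{-3}^{3} h(u) du = 1/3 · (66) = 22.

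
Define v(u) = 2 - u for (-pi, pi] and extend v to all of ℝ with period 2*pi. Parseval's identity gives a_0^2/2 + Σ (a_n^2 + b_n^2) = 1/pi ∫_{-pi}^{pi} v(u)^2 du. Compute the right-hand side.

1/pi ∫_{-pi}^{pi} v(u)^2 du = 1/pi · (2*pi*(pi**2 + 12)/3) = 2*pi**2/3 + 8.

2*pi**2/3 + 8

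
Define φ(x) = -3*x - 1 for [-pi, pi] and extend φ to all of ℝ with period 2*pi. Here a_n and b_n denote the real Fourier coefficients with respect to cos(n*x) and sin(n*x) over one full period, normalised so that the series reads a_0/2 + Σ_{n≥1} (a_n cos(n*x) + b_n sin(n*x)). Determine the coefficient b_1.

-6

b_1 = 1/pi ∫_{-pi}^{pi} φ(x) sin(x) dx.
Integrating by parts (boundary term plus one more integral), an antiderivative of (-3*x - 1) sin(x) is 3*x*cos(x) - 3*sin(x) + cos(x); evaluating from -pi to pi: ∫_{-pi}^{pi} (-3*x - 1) sin(x) dx = (-3*pi - 1) - (-1 + 3*pi) = -6*pi.
Hence b_1 = (1/pi)·(-6*pi) = -6.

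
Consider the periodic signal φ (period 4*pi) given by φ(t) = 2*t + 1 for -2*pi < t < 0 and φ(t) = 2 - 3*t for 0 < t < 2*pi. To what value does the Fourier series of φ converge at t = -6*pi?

3/2 - 5*pi

t = -6*pi differs from t = 2*pi by -2 full period(s), and the series is 4*pi-periodic.
At t = 2*pi the one-sided limits are φ(2*pi^-) = 2 - 6*pi and φ(2*pi^+) = 1 - 4*pi.
By Dirichlet's theorem the series converges to their average, [(2 - 6*pi) + (1 - 4*pi)]/2 = 3/2 - 5*pi.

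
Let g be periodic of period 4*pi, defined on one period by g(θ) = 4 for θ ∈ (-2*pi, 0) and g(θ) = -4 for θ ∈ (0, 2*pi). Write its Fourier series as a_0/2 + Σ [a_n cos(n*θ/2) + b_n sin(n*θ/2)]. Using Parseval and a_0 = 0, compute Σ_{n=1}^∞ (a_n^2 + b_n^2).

Parseval: a_0^2/2 + Σ_{n≥1} (a_n^2+b_n^2) = (1/(2*pi)) ∫_{-2*pi}^{2*pi} g(θ)^2 dθ = 32.
Subtract a_0^2/2 = 0: Σ (a_n^2+b_n^2) = 32.

32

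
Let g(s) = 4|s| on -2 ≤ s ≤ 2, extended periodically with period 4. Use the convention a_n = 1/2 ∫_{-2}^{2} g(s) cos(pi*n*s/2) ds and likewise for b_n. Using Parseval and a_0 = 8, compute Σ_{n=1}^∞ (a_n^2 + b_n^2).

Parseval: a_0^2/2 + Σ_{n≥1} (a_n^2+b_n^2) = 1/2 ∫_{-2}^{2} g(s)^2 ds = 128/3.
Subtract a_0^2/2 = 32: Σ (a_n^2+b_n^2) = 32/3.

32/3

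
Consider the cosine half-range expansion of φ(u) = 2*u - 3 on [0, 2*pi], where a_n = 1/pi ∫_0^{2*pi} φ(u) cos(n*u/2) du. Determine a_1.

-16/pi

a_1 = 1/pi ∫_0^{2*pi} (2*u - 3) cos(u/2) du.
Integrating by parts (boundary term plus one more integral), an antiderivative of (2*u - 3) cos(u/2) is 4*u*sin(u/2) - 6*sin(u/2) + 8*cos(u/2); evaluating from 0 to 2*pi: ∫_{0}^{2*pi} (2*u - 3) cos(u/2) du = (-8) - (8) = -16.
Hence a_1 = (1/pi)·(-16) = -16/pi.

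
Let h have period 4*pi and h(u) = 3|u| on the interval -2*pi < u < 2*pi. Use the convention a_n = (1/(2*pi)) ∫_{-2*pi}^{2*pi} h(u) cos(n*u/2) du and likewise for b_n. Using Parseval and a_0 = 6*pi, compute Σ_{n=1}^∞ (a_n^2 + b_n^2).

Parseval: a_0^2/2 + Σ_{n≥1} (a_n^2+b_n^2) = (1/(2*pi)) ∫_{-2*pi}^{2*pi} h(u)^2 du = 24*pi**2.
Subtract a_0^2/2 = 18*pi**2: Σ (a_n^2+b_n^2) = 6*pi**2.

6*pi**2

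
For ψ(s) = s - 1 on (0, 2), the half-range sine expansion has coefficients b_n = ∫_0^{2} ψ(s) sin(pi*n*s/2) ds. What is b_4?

-1/pi

b_4 = ∫_0^{2} (s - 1) sin(2*pi*s) ds.
Integrating by parts (boundary term plus one more integral), an antiderivative of (s - 1) sin(2*pi*s) is -s*cos(2*pi*s)/(2*pi) + sin(2*pi*s)/(4*pi**2) + cos(2*pi*s)/(2*pi); evaluating from 0 to 2: ∫_{0}^{2} (s - 1) sin(2*pi*s) ds = (-1/(2*pi)) - (1/(2*pi)) = -1/pi.
Hence b_4 = -1/pi.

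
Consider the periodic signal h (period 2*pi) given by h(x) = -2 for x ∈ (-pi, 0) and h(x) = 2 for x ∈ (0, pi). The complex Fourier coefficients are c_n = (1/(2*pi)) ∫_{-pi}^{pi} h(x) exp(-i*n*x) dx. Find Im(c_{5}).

-4/(5*pi)

Since h is real-valued, Im(c_{5}) = -(1/(2*pi)) ∫_{-pi}^{pi} h(x) sin(5*x) dx = -b_{5}/2.
h is odd and sin(5*x) is odd, so the integrand is even: ∫_{-pi}^{pi} h(x) sin(5*x) dx = 2∫_0^{pi} h(x) sin(5*x) dx.
Directly, an antiderivative of (2) sin(5*x) is -2*cos(5*x)/5; evaluating from 0 to pi: ∫_{0}^{pi} (2) sin(5*x) dx = (2/5) - (-2/5) = 4/5.
So ∫_{-pi}^{pi} h(x) sin(5*x) dx = 8/5.
Hence Im(c_{5}) = (-1/(2*pi))·(8/5) = -4/(5*pi).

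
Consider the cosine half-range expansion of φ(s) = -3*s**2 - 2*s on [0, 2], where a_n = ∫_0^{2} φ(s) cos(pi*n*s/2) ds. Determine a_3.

64/(9*pi**2)

a_3 = ∫_0^{2} (-3*s**2 - 2*s) cos(3*pi*s/2) ds.
Integrating by parts twice (tabular method), an antiderivative of (-3*s**2 - 2*s) cos(3*pi*s/2) is -2*s**2*sin(3*pi*s/2)/pi - 4*s*sin(3*pi*s/2)/(3*pi) - 8*s*cos(3*pi*s/2)/(3*pi**2) + 16*sin(3*pi*s/2)/(9*pi**3) - 8*cos(3*pi*s/2)/(9*pi**2); evaluating from 0 to 2: ∫_{0}^{2} (-3*s**2 - 2*s) cos(3*pi*s/2) ds = (56/(9*pi**2)) - (-8/(9*pi**2)) = 64/(9*pi**2).
Hence a_3 = 64/(9*pi**2).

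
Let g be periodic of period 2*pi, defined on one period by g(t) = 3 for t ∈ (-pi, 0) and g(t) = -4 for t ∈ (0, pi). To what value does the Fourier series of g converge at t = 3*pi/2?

t = 3*pi/2 differs from t = -pi/2 by 1 full period(s), and the series is 2*pi-periodic.
g is continuous at t = -pi/2 with value 3, so the series converges to 3 there.

3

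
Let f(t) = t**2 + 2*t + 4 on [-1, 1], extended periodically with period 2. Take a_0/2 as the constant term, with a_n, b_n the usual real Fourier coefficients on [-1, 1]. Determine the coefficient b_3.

4/(3*pi)

b_3 = ∫_{-1}^{1} f(t) sin(3*pi*t) dt.
Integrating by parts twice (tabular method), an antiderivative of (t**2 + 2*t + 4) sin(3*pi*t) is -t**2*cos(3*pi*t)/(3*pi) + 2*t*sin(3*pi*t)/(9*pi**2) - 2*t*cos(3*pi*t)/(3*pi) + 2*sin(3*pi*t)/(9*pi**2) - 4*cos(3*pi*t)/(3*pi) + 2*cos(3*pi*t)/(27*pi**3); evaluating from -1 to 1: ∫_{-1}^{1} (t**2 + 2*t + 4) sin(3*pi*t) dt = ((-2 + 63*pi**2)/(27*pi**3)) - ((-2/27 + pi**2)/pi**3) = 4/(3*pi).
Hence b_3 = 4/(3*pi).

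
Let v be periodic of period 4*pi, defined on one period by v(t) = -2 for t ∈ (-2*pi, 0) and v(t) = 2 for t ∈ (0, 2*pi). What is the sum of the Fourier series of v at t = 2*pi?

t = 2*pi differs from t = -2*pi by 1 full period(s), and the series is 4*pi-periodic.
At t = -2*pi the one-sided limits are v(-2*pi^-) = 2 and v(-2*pi^+) = -2.
By Dirichlet's theorem the series converges to their average, [(2) + (-2)]/2 = 0.

0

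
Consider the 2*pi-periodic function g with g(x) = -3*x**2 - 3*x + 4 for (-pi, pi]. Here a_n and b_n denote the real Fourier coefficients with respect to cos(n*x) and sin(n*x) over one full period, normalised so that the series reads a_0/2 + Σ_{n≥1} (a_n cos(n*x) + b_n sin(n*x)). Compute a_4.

a_4 = 1/pi ∫_{-pi}^{pi} g(x) cos(4*x) dx.
Integrating by parts twice (tabular method), an antiderivative of (-3*x**2 - 3*x + 4) cos(4*x) is -3*x**2*sin(4*x)/4 - 3*x*sin(4*x)/4 - 3*x*cos(4*x)/8 + 35*sin(4*x)/32 - 3*cos(4*x)/16; evaluating from -pi to pi: ∫_{-pi}^{pi} (-3*x**2 - 3*x + 4) cos(4*x) dx = (-3*pi/8 - 3/16) - (-3/16 + 3*pi/8) = -3*pi/4.
Hence a_4 = (1/pi)·(-3*pi/4) = -3/4.

-3/4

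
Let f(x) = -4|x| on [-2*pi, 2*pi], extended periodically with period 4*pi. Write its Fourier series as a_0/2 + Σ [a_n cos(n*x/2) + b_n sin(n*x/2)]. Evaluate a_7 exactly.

a_7 = (1/(2*pi)) ∫_{-2*pi}^{2*pi} f(x) cos(7*x/2) dx.
f is even and cos(7*x/2) is even, so the integrand is even and a_7 = 1/pi ∫_0^{2*pi} f(x) cos(7*x/2) dx.
Integrating by parts (boundary term plus one more integral), an antiderivative of (-4*x) cos(7*x/2) is -8*x*sin(7*x/2)/7 - 16*cos(7*x/2)/49; evaluating from 0 to 2*pi: ∫_{0}^{2*pi} (-4*x) cos(7*x/2) dx = (16/49) - (-16/49) = 32/49.
Hence a_7 = (1/pi)·(32/49) = 32/(49*pi).

32/(49*pi)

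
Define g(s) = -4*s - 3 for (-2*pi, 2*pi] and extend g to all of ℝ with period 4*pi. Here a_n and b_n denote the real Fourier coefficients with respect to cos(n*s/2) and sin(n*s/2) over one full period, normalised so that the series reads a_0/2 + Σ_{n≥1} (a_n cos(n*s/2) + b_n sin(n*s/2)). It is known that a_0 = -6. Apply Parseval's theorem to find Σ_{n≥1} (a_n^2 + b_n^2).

128*pi**2/3

Parseval: a_0^2/2 + Σ_{n≥1} (a_n^2+b_n^2) = (1/(2*pi)) ∫_{-2*pi}^{2*pi} g(s)^2 ds = 18 + 128*pi**2/3.
Subtract a_0^2/2 = 18: Σ (a_n^2+b_n^2) = 128*pi**2/3.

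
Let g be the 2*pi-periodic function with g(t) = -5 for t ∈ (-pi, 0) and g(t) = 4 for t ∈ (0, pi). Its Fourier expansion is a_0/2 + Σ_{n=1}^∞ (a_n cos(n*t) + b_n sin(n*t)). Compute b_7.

b_7 = 1/pi ∫_{-pi}^{pi} g(t) sin(7*t) dt.
Split the integral at the breakpoints.
Directly, an antiderivative of (-5) sin(7*t) is 5*cos(7*t)/7; evaluating from -pi to 0: ∫_{-pi}^{0} (-5) sin(7*t) dt = (5/7) - (-5/7) = 10/7.
Directly, an antiderivative of (4) sin(7*t) is -4*cos(7*t)/7; evaluating from 0 to pi: ∫_{0}^{pi} (4) sin(7*t) dt = (4/7) - (-4/7) = 8/7.
Summing the pieces and multiplying by (1/pi) gives b_7 = 18/(7*pi).

18/(7*pi)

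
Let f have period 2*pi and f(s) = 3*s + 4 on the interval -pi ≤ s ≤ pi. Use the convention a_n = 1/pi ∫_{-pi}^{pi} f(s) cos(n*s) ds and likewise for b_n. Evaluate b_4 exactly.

-3/2

b_4 = 1/pi ∫_{-pi}^{pi} f(s) sin(4*s) ds.
Integrating by parts (boundary term plus one more integral), an antiderivative of (3*s + 4) sin(4*s) is -3*s*cos(4*s)/4 + 3*sin(4*s)/16 - cos(4*s); evaluating from -pi to pi: ∫_{-pi}^{pi} (3*s + 4) sin(4*s) ds = (-3*pi/4 - 1) - (-1 + 3*pi/4) = -3*pi/2.
Hence b_4 = (1/pi)·(-3*pi/2) = -3/2.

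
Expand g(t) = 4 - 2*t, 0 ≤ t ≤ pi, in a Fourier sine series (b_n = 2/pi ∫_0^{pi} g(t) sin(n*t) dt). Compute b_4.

1

b_4 = 2/pi ∫_0^{pi} (4 - 2*t) sin(4*t) dt.
Integrating by parts (boundary term plus one more integral), an antiderivative of (4 - 2*t) sin(4*t) is t*cos(4*t)/2 - sin(4*t)/8 - cos(4*t); evaluating from 0 to pi: ∫_{0}^{pi} (4 - 2*t) sin(4*t) dt = (-1 + pi/2) - (-1) = pi/2.
Hence b_4 = (2/pi)·(pi/2) = 1.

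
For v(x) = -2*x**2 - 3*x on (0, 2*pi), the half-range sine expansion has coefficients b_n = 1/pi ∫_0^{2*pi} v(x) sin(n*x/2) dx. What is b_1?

b_1 = 1/pi ∫_0^{2*pi} (-2*x**2 - 3*x) sin(x/2) dx.
Integrating by parts twice (tabular method), an antiderivative of (-2*x**2 - 3*x) sin(x/2) is 4*x**2*cos(x/2) - 16*x*sin(x/2) + 6*x*cos(x/2) - 12*sin(x/2) - 32*cos(x/2); evaluating from 0 to 2*pi: ∫_{0}^{2*pi} (-2*x**2 - 3*x) sin(x/2) dx = (-16*pi**2 - 12*pi + 32) - (-32) = -16*pi**2 - 12*pi + 64.
Hence b_1 = (1/pi)·(-16*pi**2 - 12*pi + 64) = -16*pi - 12 + 64/pi.

-16*pi - 12 + 64/pi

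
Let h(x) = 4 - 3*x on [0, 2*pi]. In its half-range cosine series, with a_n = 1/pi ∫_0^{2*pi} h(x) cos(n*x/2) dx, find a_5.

a_5 = 1/pi ∫_0^{2*pi} (4 - 3*x) cos(5*x/2) dx.
Integrating by parts (boundary term plus one more integral), an antiderivative of (4 - 3*x) cos(5*x/2) is -6*x*sin(5*x/2)/5 + 8*sin(5*x/2)/5 - 12*cos(5*x/2)/25; evaluating from 0 to 2*pi: ∫_{0}^{2*pi} (4 - 3*x) cos(5*x/2) dx = (12/25) - (-12/25) = 24/25.
Hence a_5 = (1/pi)·(24/25) = 24/(25*pi).

24/(25*pi)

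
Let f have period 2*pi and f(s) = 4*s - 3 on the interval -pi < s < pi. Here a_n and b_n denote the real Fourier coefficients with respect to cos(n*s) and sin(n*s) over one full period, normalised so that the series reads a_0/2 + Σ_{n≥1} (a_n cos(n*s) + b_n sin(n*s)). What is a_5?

0

a_5 = 1/pi ∫_{-pi}^{pi} f(s) cos(5*s) ds.
Integrating by parts (boundary term plus one more integral), an antiderivative of (4*s - 3) cos(5*s) is 4*s*sin(5*s)/5 - 3*sin(5*s)/5 + 4*cos(5*s)/25; evaluating from -pi to pi: ∫_{-pi}^{pi} (4*s - 3) cos(5*s) ds = (-4/25) - (-4/25) = 0.
Hence a_5 = (1/pi)·(0) = 0.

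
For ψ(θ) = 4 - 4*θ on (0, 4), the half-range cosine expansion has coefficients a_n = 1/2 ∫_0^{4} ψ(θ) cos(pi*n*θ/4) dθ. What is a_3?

64/(9*pi**2)

a_3 = 1/2 ∫_0^{4} (4 - 4*θ) cos(3*pi*θ/4) dθ.
Integrating by parts (boundary term plus one more integral), an antiderivative of (4 - 4*θ) cos(3*pi*θ/4) is -16*θ*sin(3*pi*θ/4)/(3*pi) + 16*sin(3*pi*θ/4)/(3*pi) - 64*cos(3*pi*θ/4)/(9*pi**2); evaluating from 0 to 4: ∫_{0}^{4} (4 - 4*θ) cos(3*pi*θ/4) dθ = (64/(9*pi**2)) - (-64/(9*pi**2)) = 128/(9*pi**2).
Hence a_3 = (1/2)·(128/(9*pi**2)) = 64/(9*pi**2).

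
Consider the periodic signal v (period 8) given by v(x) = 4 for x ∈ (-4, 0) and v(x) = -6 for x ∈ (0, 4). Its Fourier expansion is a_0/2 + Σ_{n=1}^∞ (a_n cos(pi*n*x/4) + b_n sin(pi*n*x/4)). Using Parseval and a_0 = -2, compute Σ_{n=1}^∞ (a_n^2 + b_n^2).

50

Parseval: a_0^2/2 + Σ_{n≥1} (a_n^2+b_n^2) = 1/4 ∫_{-4}^{4} v(x)^2 dx = 52.
Subtract a_0^2/2 = 2: Σ (a_n^2+b_n^2) = 50.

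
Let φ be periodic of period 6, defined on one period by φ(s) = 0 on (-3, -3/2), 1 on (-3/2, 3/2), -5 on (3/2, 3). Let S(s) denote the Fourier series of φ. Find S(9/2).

s = 9/2 differs from s = -3/2 by 1 full period(s), and the series is 6-periodic.
At s = -3/2 the one-sided limits are φ(-3/2^-) = 0 and φ(-3/2^+) = 1.
By Dirichlet's theorem the series converges to their average, [(0) + (1)]/2 = 1/2.

1/2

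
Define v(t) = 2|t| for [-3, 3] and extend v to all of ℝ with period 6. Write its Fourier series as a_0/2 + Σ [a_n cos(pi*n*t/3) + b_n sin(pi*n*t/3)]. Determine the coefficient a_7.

a_7 = 1/3 ∫_{-3}^{3} v(t) cos(7*pi*t/3) dt.
v is even and cos(7*pi*t/3) is even, so the integrand is even and a_7 = 2/3 ∫_0^{3} v(t) cos(7*pi*t/3) dt.
Integrating by parts (boundary term plus one more integral), an antiderivative of (2*t) cos(7*pi*t/3) is 6*t*sin(7*pi*t/3)/(7*pi) + 18*cos(7*pi*t/3)/(49*pi**2); evaluating from 0 to 3: ∫_{0}^{3} (2*t) cos(7*pi*t/3) dt = (-18/(49*pi**2)) - (18/(49*pi**2)) = -36/(49*pi**2).
Hence a_7 = (2/3)·(-36/(49*pi**2)) = -24/(49*pi**2).

-24/(49*pi**2)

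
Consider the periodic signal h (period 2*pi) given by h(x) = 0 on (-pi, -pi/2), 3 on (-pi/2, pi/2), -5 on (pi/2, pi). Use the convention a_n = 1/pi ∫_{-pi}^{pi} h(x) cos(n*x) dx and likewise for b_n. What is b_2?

5/pi

b_2 = 1/pi ∫_{-pi}^{pi} h(x) sin(2*x) dx.
Split the integral at the breakpoints.
∫_{-pi}^{-pi/2} (0) sin(2*x) dx = 0.
Directly, an antiderivative of (3) sin(2*x) is -3*cos(2*x)/2; evaluating from -pi/2 to pi/2: ∫_{-pi/2}^{pi/2} (3) sin(2*x) dx = (3/2) - (3/2) = 0.
Directly, an antiderivative of (-5) sin(2*x) is 5*cos(2*x)/2; evaluating from pi/2 to pi: ∫_{pi/2}^{pi} (-5) sin(2*x) dx = (5/2) - (-5/2) = 5.
Summing the pieces and multiplying by (1/pi) gives b_2 = 5/pi.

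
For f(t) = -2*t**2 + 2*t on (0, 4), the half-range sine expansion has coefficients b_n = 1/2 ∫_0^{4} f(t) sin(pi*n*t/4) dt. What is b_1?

-48/pi + 256/pi**3

b_1 = 1/2 ∫_0^{4} (-2*t**2 + 2*t) sin(pi*t/4) dt.
Integrating by parts twice (tabular method), an antiderivative of (-2*t**2 + 2*t) sin(pi*t/4) is 8*t**2*cos(pi*t/4)/pi - 64*t*sin(pi*t/4)/pi**2 - 8*t*cos(pi*t/4)/pi + 32*sin(pi*t/4)/pi**2 - 256*cos(pi*t/4)/pi**3; evaluating from 0 to 4: ∫_{0}^{4} (-2*t**2 + 2*t) sin(pi*t/4) dt = (-96/pi + 256/pi**3) - (-256/pi**3) = -96/pi + 512/pi**3.
Hence b_1 = (1/2)·(-96/pi + 512/pi**3) = -48/pi + 256/pi**3.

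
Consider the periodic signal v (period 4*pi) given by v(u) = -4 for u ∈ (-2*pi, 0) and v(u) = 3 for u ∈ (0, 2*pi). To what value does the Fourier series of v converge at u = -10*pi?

-1/2

u = -10*pi differs from u = -2*pi by -2 full period(s), and the series is 4*pi-periodic.
At u = -2*pi the one-sided limits are v(-2*pi^-) = 3 and v(-2*pi^+) = -4.
By Dirichlet's theorem the series converges to their average, [(3) + (-4)]/2 = -1/2.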